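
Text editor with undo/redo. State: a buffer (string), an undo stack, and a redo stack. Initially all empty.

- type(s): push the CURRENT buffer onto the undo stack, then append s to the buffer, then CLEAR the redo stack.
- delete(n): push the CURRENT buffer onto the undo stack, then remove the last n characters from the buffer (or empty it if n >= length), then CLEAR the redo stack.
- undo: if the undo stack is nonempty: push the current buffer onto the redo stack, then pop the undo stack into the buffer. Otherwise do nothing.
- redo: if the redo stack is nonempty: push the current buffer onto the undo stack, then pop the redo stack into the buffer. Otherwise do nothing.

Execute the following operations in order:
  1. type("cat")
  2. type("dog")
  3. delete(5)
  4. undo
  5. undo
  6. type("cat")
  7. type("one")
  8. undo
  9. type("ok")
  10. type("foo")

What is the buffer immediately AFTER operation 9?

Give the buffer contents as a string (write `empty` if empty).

Answer: catcatok

Derivation:
After op 1 (type): buf='cat' undo_depth=1 redo_depth=0
After op 2 (type): buf='catdog' undo_depth=2 redo_depth=0
After op 3 (delete): buf='c' undo_depth=3 redo_depth=0
After op 4 (undo): buf='catdog' undo_depth=2 redo_depth=1
After op 5 (undo): buf='cat' undo_depth=1 redo_depth=2
After op 6 (type): buf='catcat' undo_depth=2 redo_depth=0
After op 7 (type): buf='catcatone' undo_depth=3 redo_depth=0
After op 8 (undo): buf='catcat' undo_depth=2 redo_depth=1
After op 9 (type): buf='catcatok' undo_depth=3 redo_depth=0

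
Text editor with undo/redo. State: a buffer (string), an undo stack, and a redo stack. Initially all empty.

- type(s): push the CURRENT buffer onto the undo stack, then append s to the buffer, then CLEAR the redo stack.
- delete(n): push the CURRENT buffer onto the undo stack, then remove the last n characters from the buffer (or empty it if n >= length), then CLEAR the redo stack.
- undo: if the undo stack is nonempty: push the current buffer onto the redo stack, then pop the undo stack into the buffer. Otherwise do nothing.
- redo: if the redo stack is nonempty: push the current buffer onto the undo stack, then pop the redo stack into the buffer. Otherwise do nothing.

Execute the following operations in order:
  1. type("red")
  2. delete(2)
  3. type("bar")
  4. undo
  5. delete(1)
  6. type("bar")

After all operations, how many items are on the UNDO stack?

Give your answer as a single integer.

Answer: 4

Derivation:
After op 1 (type): buf='red' undo_depth=1 redo_depth=0
After op 2 (delete): buf='r' undo_depth=2 redo_depth=0
After op 3 (type): buf='rbar' undo_depth=3 redo_depth=0
After op 4 (undo): buf='r' undo_depth=2 redo_depth=1
After op 5 (delete): buf='(empty)' undo_depth=3 redo_depth=0
After op 6 (type): buf='bar' undo_depth=4 redo_depth=0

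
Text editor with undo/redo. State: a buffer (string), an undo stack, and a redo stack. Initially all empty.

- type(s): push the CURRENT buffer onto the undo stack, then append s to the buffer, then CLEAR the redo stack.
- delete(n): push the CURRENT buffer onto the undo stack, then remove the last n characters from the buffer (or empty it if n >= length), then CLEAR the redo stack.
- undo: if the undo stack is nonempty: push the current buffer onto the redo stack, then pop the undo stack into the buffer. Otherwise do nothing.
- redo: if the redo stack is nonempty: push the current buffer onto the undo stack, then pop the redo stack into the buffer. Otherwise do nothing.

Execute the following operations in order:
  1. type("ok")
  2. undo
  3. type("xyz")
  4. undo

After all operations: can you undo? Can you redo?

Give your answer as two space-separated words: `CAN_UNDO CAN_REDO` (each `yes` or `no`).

Answer: no yes

Derivation:
After op 1 (type): buf='ok' undo_depth=1 redo_depth=0
After op 2 (undo): buf='(empty)' undo_depth=0 redo_depth=1
After op 3 (type): buf='xyz' undo_depth=1 redo_depth=0
After op 4 (undo): buf='(empty)' undo_depth=0 redo_depth=1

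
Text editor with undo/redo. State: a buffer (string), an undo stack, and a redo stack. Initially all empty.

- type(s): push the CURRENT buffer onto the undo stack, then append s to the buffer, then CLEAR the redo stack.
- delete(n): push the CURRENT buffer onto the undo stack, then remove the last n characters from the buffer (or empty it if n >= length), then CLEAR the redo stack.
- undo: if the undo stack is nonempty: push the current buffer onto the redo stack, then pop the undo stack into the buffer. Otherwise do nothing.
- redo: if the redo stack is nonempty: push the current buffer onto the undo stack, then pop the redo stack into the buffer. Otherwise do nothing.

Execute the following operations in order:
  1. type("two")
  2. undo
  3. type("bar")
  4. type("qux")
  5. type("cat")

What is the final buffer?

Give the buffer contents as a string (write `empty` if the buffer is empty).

After op 1 (type): buf='two' undo_depth=1 redo_depth=0
After op 2 (undo): buf='(empty)' undo_depth=0 redo_depth=1
After op 3 (type): buf='bar' undo_depth=1 redo_depth=0
After op 4 (type): buf='barqux' undo_depth=2 redo_depth=0
After op 5 (type): buf='barquxcat' undo_depth=3 redo_depth=0

Answer: barquxcat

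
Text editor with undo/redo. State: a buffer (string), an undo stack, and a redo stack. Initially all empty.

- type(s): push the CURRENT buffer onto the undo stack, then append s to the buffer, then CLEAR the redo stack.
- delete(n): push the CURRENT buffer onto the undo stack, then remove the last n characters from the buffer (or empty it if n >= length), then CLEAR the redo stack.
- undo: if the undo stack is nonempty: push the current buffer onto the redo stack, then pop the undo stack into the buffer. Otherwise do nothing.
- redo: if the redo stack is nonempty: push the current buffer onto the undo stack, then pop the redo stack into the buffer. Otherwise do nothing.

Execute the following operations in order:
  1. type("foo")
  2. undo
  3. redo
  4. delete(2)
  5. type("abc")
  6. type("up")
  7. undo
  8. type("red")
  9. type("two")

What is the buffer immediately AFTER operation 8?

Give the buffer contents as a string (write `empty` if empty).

Answer: fabcred

Derivation:
After op 1 (type): buf='foo' undo_depth=1 redo_depth=0
After op 2 (undo): buf='(empty)' undo_depth=0 redo_depth=1
After op 3 (redo): buf='foo' undo_depth=1 redo_depth=0
After op 4 (delete): buf='f' undo_depth=2 redo_depth=0
After op 5 (type): buf='fabc' undo_depth=3 redo_depth=0
After op 6 (type): buf='fabcup' undo_depth=4 redo_depth=0
After op 7 (undo): buf='fabc' undo_depth=3 redo_depth=1
After op 8 (type): buf='fabcred' undo_depth=4 redo_depth=0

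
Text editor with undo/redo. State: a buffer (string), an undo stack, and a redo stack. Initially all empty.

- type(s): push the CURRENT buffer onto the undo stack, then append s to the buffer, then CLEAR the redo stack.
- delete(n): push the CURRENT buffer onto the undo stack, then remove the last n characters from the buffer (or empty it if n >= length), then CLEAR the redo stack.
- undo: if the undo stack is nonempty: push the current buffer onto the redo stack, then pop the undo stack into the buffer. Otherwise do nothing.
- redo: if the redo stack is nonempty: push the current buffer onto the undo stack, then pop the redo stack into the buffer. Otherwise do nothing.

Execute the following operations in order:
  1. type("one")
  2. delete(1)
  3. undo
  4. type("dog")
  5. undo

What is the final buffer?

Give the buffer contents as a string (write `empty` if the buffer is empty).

After op 1 (type): buf='one' undo_depth=1 redo_depth=0
After op 2 (delete): buf='on' undo_depth=2 redo_depth=0
After op 3 (undo): buf='one' undo_depth=1 redo_depth=1
After op 4 (type): buf='onedog' undo_depth=2 redo_depth=0
After op 5 (undo): buf='one' undo_depth=1 redo_depth=1

Answer: one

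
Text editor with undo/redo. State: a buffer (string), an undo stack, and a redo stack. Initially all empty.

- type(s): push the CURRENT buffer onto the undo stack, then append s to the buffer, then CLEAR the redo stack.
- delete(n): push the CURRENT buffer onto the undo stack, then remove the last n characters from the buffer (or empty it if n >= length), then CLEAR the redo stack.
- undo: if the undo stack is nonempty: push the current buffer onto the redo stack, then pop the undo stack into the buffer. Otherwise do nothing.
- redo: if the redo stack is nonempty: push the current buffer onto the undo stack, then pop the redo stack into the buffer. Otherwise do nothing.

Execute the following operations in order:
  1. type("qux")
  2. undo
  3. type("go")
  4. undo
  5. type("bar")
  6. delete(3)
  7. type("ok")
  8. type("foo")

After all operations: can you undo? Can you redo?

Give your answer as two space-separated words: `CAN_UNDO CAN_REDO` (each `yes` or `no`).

After op 1 (type): buf='qux' undo_depth=1 redo_depth=0
After op 2 (undo): buf='(empty)' undo_depth=0 redo_depth=1
After op 3 (type): buf='go' undo_depth=1 redo_depth=0
After op 4 (undo): buf='(empty)' undo_depth=0 redo_depth=1
After op 5 (type): buf='bar' undo_depth=1 redo_depth=0
After op 6 (delete): buf='(empty)' undo_depth=2 redo_depth=0
After op 7 (type): buf='ok' undo_depth=3 redo_depth=0
After op 8 (type): buf='okfoo' undo_depth=4 redo_depth=0

Answer: yes no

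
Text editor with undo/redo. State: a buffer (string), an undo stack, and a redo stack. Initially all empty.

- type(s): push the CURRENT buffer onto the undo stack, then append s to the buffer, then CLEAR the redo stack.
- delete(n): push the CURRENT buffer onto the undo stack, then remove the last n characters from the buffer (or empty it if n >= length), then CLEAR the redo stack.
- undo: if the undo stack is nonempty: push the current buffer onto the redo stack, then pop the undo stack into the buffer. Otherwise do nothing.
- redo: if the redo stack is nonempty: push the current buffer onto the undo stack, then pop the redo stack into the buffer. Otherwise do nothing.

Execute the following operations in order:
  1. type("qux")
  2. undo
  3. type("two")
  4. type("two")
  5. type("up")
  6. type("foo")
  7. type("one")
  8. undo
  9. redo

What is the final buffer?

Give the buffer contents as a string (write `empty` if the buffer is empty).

After op 1 (type): buf='qux' undo_depth=1 redo_depth=0
After op 2 (undo): buf='(empty)' undo_depth=0 redo_depth=1
After op 3 (type): buf='two' undo_depth=1 redo_depth=0
After op 4 (type): buf='twotwo' undo_depth=2 redo_depth=0
After op 5 (type): buf='twotwoup' undo_depth=3 redo_depth=0
After op 6 (type): buf='twotwoupfoo' undo_depth=4 redo_depth=0
After op 7 (type): buf='twotwoupfooone' undo_depth=5 redo_depth=0
After op 8 (undo): buf='twotwoupfoo' undo_depth=4 redo_depth=1
After op 9 (redo): buf='twotwoupfooone' undo_depth=5 redo_depth=0

Answer: twotwoupfooone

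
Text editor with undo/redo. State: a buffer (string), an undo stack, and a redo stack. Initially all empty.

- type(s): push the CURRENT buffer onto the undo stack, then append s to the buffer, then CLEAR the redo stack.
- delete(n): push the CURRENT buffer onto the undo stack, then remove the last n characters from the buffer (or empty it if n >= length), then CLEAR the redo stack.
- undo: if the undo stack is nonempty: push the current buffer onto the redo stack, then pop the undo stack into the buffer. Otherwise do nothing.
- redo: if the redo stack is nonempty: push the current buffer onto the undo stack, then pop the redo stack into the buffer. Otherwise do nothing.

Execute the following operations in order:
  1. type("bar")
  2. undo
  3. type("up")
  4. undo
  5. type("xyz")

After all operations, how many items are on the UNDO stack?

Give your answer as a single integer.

Answer: 1

Derivation:
After op 1 (type): buf='bar' undo_depth=1 redo_depth=0
After op 2 (undo): buf='(empty)' undo_depth=0 redo_depth=1
After op 3 (type): buf='up' undo_depth=1 redo_depth=0
After op 4 (undo): buf='(empty)' undo_depth=0 redo_depth=1
After op 5 (type): buf='xyz' undo_depth=1 redo_depth=0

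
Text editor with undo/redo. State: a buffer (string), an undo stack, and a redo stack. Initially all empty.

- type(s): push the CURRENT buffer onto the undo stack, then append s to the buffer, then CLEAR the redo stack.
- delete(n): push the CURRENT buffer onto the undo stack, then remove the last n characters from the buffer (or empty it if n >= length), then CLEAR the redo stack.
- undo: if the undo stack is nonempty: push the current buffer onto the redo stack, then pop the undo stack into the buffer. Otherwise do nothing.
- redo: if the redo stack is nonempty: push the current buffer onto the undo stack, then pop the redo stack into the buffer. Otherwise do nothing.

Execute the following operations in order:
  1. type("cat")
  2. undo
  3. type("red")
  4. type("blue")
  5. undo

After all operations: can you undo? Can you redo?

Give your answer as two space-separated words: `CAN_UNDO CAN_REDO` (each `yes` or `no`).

After op 1 (type): buf='cat' undo_depth=1 redo_depth=0
After op 2 (undo): buf='(empty)' undo_depth=0 redo_depth=1
After op 3 (type): buf='red' undo_depth=1 redo_depth=0
After op 4 (type): buf='redblue' undo_depth=2 redo_depth=0
After op 5 (undo): buf='red' undo_depth=1 redo_depth=1

Answer: yes yes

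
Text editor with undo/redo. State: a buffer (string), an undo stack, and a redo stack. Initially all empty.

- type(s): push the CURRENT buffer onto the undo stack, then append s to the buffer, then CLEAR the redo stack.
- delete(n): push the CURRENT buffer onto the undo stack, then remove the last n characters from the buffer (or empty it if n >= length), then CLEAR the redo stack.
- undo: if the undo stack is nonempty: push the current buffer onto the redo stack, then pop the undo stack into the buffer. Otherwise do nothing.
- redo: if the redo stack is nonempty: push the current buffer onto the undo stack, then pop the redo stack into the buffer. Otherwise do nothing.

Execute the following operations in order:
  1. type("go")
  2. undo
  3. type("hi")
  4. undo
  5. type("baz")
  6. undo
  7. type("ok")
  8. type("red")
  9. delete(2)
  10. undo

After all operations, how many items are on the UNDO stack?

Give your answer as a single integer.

After op 1 (type): buf='go' undo_depth=1 redo_depth=0
After op 2 (undo): buf='(empty)' undo_depth=0 redo_depth=1
After op 3 (type): buf='hi' undo_depth=1 redo_depth=0
After op 4 (undo): buf='(empty)' undo_depth=0 redo_depth=1
After op 5 (type): buf='baz' undo_depth=1 redo_depth=0
After op 6 (undo): buf='(empty)' undo_depth=0 redo_depth=1
After op 7 (type): buf='ok' undo_depth=1 redo_depth=0
After op 8 (type): buf='okred' undo_depth=2 redo_depth=0
After op 9 (delete): buf='okr' undo_depth=3 redo_depth=0
After op 10 (undo): buf='okred' undo_depth=2 redo_depth=1

Answer: 2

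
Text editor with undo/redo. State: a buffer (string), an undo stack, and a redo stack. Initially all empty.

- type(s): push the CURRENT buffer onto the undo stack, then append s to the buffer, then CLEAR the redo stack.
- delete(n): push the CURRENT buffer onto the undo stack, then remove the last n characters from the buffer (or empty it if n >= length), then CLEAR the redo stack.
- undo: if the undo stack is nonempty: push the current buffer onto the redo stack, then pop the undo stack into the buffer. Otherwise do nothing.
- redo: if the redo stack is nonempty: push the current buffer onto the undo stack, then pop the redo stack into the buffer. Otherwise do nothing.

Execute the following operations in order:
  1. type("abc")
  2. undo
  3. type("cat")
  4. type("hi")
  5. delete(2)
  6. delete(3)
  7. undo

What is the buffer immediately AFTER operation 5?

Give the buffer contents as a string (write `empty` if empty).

After op 1 (type): buf='abc' undo_depth=1 redo_depth=0
After op 2 (undo): buf='(empty)' undo_depth=0 redo_depth=1
After op 3 (type): buf='cat' undo_depth=1 redo_depth=0
After op 4 (type): buf='cathi' undo_depth=2 redo_depth=0
After op 5 (delete): buf='cat' undo_depth=3 redo_depth=0

Answer: cat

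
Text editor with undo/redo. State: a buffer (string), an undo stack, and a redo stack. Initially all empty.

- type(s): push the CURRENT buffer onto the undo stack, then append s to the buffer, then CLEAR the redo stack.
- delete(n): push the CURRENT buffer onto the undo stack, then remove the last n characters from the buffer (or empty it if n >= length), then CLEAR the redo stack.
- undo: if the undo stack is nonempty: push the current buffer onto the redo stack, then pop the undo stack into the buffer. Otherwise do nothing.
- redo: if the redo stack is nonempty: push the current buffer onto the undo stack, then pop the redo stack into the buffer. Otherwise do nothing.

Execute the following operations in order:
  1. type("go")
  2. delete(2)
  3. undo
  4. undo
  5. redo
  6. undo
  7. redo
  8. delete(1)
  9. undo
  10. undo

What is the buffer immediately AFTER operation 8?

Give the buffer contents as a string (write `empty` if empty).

After op 1 (type): buf='go' undo_depth=1 redo_depth=0
After op 2 (delete): buf='(empty)' undo_depth=2 redo_depth=0
After op 3 (undo): buf='go' undo_depth=1 redo_depth=1
After op 4 (undo): buf='(empty)' undo_depth=0 redo_depth=2
After op 5 (redo): buf='go' undo_depth=1 redo_depth=1
After op 6 (undo): buf='(empty)' undo_depth=0 redo_depth=2
After op 7 (redo): buf='go' undo_depth=1 redo_depth=1
After op 8 (delete): buf='g' undo_depth=2 redo_depth=0

Answer: g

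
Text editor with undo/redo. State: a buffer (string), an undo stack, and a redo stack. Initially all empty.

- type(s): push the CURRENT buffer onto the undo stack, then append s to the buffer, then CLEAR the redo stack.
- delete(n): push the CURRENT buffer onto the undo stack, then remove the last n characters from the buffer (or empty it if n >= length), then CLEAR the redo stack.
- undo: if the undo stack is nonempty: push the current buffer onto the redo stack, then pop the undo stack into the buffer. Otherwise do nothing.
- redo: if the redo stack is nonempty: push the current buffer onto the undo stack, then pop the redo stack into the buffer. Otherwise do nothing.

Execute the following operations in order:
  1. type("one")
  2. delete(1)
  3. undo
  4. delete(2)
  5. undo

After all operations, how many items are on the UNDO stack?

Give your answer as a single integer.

Answer: 1

Derivation:
After op 1 (type): buf='one' undo_depth=1 redo_depth=0
After op 2 (delete): buf='on' undo_depth=2 redo_depth=0
After op 3 (undo): buf='one' undo_depth=1 redo_depth=1
After op 4 (delete): buf='o' undo_depth=2 redo_depth=0
After op 5 (undo): buf='one' undo_depth=1 redo_depth=1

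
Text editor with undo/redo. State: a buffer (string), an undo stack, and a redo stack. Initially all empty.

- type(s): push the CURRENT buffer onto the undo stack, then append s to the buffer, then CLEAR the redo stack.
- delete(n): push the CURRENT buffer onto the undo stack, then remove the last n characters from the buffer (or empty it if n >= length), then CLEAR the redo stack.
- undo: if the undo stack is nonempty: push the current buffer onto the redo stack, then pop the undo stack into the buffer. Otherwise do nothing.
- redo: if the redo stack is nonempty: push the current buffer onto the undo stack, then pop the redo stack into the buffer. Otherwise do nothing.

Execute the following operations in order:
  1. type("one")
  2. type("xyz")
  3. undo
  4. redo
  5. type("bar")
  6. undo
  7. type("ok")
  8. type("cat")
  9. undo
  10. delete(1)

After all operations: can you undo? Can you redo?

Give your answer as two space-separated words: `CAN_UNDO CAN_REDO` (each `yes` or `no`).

After op 1 (type): buf='one' undo_depth=1 redo_depth=0
After op 2 (type): buf='onexyz' undo_depth=2 redo_depth=0
After op 3 (undo): buf='one' undo_depth=1 redo_depth=1
After op 4 (redo): buf='onexyz' undo_depth=2 redo_depth=0
After op 5 (type): buf='onexyzbar' undo_depth=3 redo_depth=0
After op 6 (undo): buf='onexyz' undo_depth=2 redo_depth=1
After op 7 (type): buf='onexyzok' undo_depth=3 redo_depth=0
After op 8 (type): buf='onexyzokcat' undo_depth=4 redo_depth=0
After op 9 (undo): buf='onexyzok' undo_depth=3 redo_depth=1
After op 10 (delete): buf='onexyzo' undo_depth=4 redo_depth=0

Answer: yes no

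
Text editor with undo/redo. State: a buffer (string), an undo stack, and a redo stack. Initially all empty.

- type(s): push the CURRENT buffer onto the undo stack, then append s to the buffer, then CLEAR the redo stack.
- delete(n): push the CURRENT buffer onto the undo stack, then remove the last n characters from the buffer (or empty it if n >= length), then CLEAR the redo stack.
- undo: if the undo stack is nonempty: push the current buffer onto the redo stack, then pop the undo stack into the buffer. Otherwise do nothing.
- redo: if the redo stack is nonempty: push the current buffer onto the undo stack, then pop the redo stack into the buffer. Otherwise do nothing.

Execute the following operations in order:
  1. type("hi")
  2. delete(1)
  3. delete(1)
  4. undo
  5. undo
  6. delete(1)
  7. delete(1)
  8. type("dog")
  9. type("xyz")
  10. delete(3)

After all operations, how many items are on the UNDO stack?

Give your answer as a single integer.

After op 1 (type): buf='hi' undo_depth=1 redo_depth=0
After op 2 (delete): buf='h' undo_depth=2 redo_depth=0
After op 3 (delete): buf='(empty)' undo_depth=3 redo_depth=0
After op 4 (undo): buf='h' undo_depth=2 redo_depth=1
After op 5 (undo): buf='hi' undo_depth=1 redo_depth=2
After op 6 (delete): buf='h' undo_depth=2 redo_depth=0
After op 7 (delete): buf='(empty)' undo_depth=3 redo_depth=0
After op 8 (type): buf='dog' undo_depth=4 redo_depth=0
After op 9 (type): buf='dogxyz' undo_depth=5 redo_depth=0
After op 10 (delete): buf='dog' undo_depth=6 redo_depth=0

Answer: 6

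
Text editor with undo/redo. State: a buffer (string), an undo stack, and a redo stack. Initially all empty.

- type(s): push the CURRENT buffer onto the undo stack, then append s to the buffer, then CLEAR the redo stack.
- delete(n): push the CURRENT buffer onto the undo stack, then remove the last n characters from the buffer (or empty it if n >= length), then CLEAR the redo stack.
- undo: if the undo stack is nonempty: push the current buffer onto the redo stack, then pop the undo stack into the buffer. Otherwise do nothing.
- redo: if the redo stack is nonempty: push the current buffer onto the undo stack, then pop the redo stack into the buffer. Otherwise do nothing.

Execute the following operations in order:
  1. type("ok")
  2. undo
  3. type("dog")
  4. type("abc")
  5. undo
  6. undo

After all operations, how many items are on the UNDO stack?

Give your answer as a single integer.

Answer: 0

Derivation:
After op 1 (type): buf='ok' undo_depth=1 redo_depth=0
After op 2 (undo): buf='(empty)' undo_depth=0 redo_depth=1
After op 3 (type): buf='dog' undo_depth=1 redo_depth=0
After op 4 (type): buf='dogabc' undo_depth=2 redo_depth=0
After op 5 (undo): buf='dog' undo_depth=1 redo_depth=1
After op 6 (undo): buf='(empty)' undo_depth=0 redo_depth=2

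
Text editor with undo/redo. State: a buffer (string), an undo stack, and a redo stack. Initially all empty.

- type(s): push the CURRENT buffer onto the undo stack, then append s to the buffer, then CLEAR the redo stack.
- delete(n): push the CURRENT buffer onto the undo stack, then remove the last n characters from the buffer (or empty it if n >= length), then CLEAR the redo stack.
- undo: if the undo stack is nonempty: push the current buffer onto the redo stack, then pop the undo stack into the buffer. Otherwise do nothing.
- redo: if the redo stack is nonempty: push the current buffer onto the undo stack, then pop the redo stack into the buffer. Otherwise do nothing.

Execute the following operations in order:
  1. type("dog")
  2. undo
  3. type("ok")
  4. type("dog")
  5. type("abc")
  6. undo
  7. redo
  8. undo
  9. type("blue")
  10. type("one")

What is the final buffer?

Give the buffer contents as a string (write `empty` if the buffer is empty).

After op 1 (type): buf='dog' undo_depth=1 redo_depth=0
After op 2 (undo): buf='(empty)' undo_depth=0 redo_depth=1
After op 3 (type): buf='ok' undo_depth=1 redo_depth=0
After op 4 (type): buf='okdog' undo_depth=2 redo_depth=0
After op 5 (type): buf='okdogabc' undo_depth=3 redo_depth=0
After op 6 (undo): buf='okdog' undo_depth=2 redo_depth=1
After op 7 (redo): buf='okdogabc' undo_depth=3 redo_depth=0
After op 8 (undo): buf='okdog' undo_depth=2 redo_depth=1
After op 9 (type): buf='okdogblue' undo_depth=3 redo_depth=0
After op 10 (type): buf='okdogblueone' undo_depth=4 redo_depth=0

Answer: okdogblueone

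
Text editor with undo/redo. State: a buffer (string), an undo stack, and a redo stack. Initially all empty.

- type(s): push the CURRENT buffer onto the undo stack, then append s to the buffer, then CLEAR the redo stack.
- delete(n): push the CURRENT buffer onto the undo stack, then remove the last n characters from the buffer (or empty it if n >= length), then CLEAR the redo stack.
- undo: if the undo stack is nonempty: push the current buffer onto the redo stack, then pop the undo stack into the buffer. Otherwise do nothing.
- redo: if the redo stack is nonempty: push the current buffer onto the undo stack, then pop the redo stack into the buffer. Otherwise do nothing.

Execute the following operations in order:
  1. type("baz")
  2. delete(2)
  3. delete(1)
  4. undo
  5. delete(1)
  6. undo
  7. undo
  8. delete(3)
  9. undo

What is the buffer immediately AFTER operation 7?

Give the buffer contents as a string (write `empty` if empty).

Answer: baz

Derivation:
After op 1 (type): buf='baz' undo_depth=1 redo_depth=0
After op 2 (delete): buf='b' undo_depth=2 redo_depth=0
After op 3 (delete): buf='(empty)' undo_depth=3 redo_depth=0
After op 4 (undo): buf='b' undo_depth=2 redo_depth=1
After op 5 (delete): buf='(empty)' undo_depth=3 redo_depth=0
After op 6 (undo): buf='b' undo_depth=2 redo_depth=1
After op 7 (undo): buf='baz' undo_depth=1 redo_depth=2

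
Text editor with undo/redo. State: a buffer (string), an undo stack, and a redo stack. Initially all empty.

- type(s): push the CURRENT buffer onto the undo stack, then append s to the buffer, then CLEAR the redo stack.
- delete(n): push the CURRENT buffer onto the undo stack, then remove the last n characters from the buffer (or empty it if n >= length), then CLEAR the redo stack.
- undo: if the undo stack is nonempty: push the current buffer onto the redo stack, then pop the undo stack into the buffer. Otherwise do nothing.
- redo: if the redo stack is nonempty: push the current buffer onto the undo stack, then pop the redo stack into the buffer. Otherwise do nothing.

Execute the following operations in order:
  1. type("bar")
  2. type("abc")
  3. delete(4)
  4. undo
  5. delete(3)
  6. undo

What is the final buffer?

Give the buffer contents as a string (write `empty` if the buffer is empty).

After op 1 (type): buf='bar' undo_depth=1 redo_depth=0
After op 2 (type): buf='barabc' undo_depth=2 redo_depth=0
After op 3 (delete): buf='ba' undo_depth=3 redo_depth=0
After op 4 (undo): buf='barabc' undo_depth=2 redo_depth=1
After op 5 (delete): buf='bar' undo_depth=3 redo_depth=0
After op 6 (undo): buf='barabc' undo_depth=2 redo_depth=1

Answer: barabc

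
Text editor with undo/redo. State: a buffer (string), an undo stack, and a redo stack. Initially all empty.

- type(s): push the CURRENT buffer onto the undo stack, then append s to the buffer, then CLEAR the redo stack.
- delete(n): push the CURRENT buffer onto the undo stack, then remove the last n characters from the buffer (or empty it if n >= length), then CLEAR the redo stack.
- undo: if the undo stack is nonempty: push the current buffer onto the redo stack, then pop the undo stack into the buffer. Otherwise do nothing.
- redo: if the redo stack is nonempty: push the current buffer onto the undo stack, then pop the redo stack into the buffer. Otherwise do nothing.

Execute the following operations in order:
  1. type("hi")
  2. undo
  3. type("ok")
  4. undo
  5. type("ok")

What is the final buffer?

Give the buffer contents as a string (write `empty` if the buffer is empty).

After op 1 (type): buf='hi' undo_depth=1 redo_depth=0
After op 2 (undo): buf='(empty)' undo_depth=0 redo_depth=1
After op 3 (type): buf='ok' undo_depth=1 redo_depth=0
After op 4 (undo): buf='(empty)' undo_depth=0 redo_depth=1
After op 5 (type): buf='ok' undo_depth=1 redo_depth=0

Answer: ok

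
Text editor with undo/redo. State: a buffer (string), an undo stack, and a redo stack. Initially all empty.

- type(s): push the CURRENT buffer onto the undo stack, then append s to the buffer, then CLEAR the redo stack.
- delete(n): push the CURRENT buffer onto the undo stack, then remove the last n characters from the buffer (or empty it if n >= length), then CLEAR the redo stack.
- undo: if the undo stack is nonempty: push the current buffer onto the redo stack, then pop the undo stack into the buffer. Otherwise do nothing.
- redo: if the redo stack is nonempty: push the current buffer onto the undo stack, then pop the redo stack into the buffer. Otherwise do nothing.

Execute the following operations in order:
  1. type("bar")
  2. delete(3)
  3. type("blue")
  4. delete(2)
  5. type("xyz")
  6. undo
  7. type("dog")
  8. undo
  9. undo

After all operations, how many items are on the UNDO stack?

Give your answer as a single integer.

Answer: 3

Derivation:
After op 1 (type): buf='bar' undo_depth=1 redo_depth=0
After op 2 (delete): buf='(empty)' undo_depth=2 redo_depth=0
After op 3 (type): buf='blue' undo_depth=3 redo_depth=0
After op 4 (delete): buf='bl' undo_depth=4 redo_depth=0
After op 5 (type): buf='blxyz' undo_depth=5 redo_depth=0
After op 6 (undo): buf='bl' undo_depth=4 redo_depth=1
After op 7 (type): buf='bldog' undo_depth=5 redo_depth=0
After op 8 (undo): buf='bl' undo_depth=4 redo_depth=1
After op 9 (undo): buf='blue' undo_depth=3 redo_depth=2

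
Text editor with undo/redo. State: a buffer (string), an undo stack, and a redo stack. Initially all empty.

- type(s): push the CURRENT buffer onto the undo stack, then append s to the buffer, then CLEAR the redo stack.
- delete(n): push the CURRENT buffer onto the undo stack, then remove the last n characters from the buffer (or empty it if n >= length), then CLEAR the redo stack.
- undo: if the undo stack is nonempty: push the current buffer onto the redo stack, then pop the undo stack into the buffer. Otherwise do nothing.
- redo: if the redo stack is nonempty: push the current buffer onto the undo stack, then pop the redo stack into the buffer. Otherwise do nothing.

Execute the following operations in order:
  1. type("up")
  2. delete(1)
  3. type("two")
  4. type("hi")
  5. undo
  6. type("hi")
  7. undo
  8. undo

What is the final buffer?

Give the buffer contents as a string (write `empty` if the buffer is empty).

After op 1 (type): buf='up' undo_depth=1 redo_depth=0
After op 2 (delete): buf='u' undo_depth=2 redo_depth=0
After op 3 (type): buf='utwo' undo_depth=3 redo_depth=0
After op 4 (type): buf='utwohi' undo_depth=4 redo_depth=0
After op 5 (undo): buf='utwo' undo_depth=3 redo_depth=1
After op 6 (type): buf='utwohi' undo_depth=4 redo_depth=0
After op 7 (undo): buf='utwo' undo_depth=3 redo_depth=1
After op 8 (undo): buf='u' undo_depth=2 redo_depth=2

Answer: u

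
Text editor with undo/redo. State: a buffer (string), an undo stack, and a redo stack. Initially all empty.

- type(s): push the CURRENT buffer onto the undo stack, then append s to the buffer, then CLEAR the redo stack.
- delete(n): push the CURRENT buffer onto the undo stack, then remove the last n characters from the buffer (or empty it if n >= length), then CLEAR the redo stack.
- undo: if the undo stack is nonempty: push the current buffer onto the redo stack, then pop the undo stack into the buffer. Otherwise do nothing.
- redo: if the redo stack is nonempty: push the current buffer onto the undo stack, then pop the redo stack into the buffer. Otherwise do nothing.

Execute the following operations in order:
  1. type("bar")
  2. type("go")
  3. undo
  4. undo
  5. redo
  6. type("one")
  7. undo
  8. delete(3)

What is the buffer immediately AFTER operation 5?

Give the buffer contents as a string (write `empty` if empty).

Answer: bar

Derivation:
After op 1 (type): buf='bar' undo_depth=1 redo_depth=0
After op 2 (type): buf='bargo' undo_depth=2 redo_depth=0
After op 3 (undo): buf='bar' undo_depth=1 redo_depth=1
After op 4 (undo): buf='(empty)' undo_depth=0 redo_depth=2
After op 5 (redo): buf='bar' undo_depth=1 redo_depth=1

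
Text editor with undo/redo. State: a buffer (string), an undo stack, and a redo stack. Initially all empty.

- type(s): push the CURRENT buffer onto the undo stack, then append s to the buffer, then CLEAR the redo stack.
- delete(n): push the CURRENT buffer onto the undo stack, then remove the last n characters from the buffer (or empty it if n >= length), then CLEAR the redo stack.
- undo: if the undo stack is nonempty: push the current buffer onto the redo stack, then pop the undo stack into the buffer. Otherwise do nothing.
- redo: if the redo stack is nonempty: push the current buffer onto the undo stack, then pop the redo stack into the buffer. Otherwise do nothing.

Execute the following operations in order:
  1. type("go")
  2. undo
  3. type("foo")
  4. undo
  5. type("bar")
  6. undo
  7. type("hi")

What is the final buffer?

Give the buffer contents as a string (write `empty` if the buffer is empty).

After op 1 (type): buf='go' undo_depth=1 redo_depth=0
After op 2 (undo): buf='(empty)' undo_depth=0 redo_depth=1
After op 3 (type): buf='foo' undo_depth=1 redo_depth=0
After op 4 (undo): buf='(empty)' undo_depth=0 redo_depth=1
After op 5 (type): buf='bar' undo_depth=1 redo_depth=0
After op 6 (undo): buf='(empty)' undo_depth=0 redo_depth=1
After op 7 (type): buf='hi' undo_depth=1 redo_depth=0

Answer: hi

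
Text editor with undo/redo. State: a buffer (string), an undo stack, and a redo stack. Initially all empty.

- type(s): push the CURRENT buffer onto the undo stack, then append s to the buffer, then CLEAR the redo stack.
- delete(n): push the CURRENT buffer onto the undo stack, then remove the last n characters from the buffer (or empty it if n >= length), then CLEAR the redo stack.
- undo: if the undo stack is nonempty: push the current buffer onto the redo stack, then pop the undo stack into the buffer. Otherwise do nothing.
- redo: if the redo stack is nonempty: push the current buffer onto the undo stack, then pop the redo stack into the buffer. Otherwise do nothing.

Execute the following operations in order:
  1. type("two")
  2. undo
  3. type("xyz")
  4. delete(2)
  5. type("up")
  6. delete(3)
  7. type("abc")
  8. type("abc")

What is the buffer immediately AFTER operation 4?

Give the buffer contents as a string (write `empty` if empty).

Answer: x

Derivation:
After op 1 (type): buf='two' undo_depth=1 redo_depth=0
After op 2 (undo): buf='(empty)' undo_depth=0 redo_depth=1
After op 3 (type): buf='xyz' undo_depth=1 redo_depth=0
After op 4 (delete): buf='x' undo_depth=2 redo_depth=0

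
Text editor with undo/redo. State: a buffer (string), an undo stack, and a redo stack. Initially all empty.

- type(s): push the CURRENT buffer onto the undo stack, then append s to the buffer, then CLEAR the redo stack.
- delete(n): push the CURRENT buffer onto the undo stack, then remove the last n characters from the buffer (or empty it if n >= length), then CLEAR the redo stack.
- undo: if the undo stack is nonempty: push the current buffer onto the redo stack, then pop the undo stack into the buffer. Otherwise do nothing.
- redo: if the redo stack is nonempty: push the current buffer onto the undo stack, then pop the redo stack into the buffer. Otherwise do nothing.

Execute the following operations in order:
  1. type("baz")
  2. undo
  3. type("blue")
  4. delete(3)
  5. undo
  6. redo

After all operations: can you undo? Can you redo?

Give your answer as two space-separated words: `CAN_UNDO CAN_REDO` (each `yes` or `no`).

After op 1 (type): buf='baz' undo_depth=1 redo_depth=0
After op 2 (undo): buf='(empty)' undo_depth=0 redo_depth=1
After op 3 (type): buf='blue' undo_depth=1 redo_depth=0
After op 4 (delete): buf='b' undo_depth=2 redo_depth=0
After op 5 (undo): buf='blue' undo_depth=1 redo_depth=1
After op 6 (redo): buf='b' undo_depth=2 redo_depth=0

Answer: yes no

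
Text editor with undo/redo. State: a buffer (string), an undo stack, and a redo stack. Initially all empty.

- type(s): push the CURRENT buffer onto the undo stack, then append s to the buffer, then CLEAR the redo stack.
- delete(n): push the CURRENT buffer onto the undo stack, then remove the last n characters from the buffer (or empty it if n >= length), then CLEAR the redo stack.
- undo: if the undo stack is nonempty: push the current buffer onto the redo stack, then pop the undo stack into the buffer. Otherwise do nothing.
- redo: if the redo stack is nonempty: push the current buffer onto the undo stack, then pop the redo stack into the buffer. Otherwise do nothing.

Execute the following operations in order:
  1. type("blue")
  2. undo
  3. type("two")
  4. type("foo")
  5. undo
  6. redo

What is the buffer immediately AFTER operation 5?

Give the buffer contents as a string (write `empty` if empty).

Answer: two

Derivation:
After op 1 (type): buf='blue' undo_depth=1 redo_depth=0
After op 2 (undo): buf='(empty)' undo_depth=0 redo_depth=1
After op 3 (type): buf='two' undo_depth=1 redo_depth=0
After op 4 (type): buf='twofoo' undo_depth=2 redo_depth=0
After op 5 (undo): buf='two' undo_depth=1 redo_depth=1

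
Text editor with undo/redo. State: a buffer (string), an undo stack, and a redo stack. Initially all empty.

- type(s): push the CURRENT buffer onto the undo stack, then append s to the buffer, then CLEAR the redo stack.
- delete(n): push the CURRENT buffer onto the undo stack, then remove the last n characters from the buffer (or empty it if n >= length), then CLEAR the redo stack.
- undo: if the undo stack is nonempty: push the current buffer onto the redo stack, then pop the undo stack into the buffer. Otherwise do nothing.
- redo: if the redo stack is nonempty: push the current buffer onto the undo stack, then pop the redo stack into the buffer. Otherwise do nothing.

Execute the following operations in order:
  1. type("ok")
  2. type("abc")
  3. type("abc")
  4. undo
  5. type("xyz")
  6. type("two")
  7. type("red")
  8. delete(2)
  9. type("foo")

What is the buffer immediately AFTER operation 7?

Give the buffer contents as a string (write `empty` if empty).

After op 1 (type): buf='ok' undo_depth=1 redo_depth=0
After op 2 (type): buf='okabc' undo_depth=2 redo_depth=0
After op 3 (type): buf='okabcabc' undo_depth=3 redo_depth=0
After op 4 (undo): buf='okabc' undo_depth=2 redo_depth=1
After op 5 (type): buf='okabcxyz' undo_depth=3 redo_depth=0
After op 6 (type): buf='okabcxyztwo' undo_depth=4 redo_depth=0
After op 7 (type): buf='okabcxyztwored' undo_depth=5 redo_depth=0

Answer: okabcxyztwored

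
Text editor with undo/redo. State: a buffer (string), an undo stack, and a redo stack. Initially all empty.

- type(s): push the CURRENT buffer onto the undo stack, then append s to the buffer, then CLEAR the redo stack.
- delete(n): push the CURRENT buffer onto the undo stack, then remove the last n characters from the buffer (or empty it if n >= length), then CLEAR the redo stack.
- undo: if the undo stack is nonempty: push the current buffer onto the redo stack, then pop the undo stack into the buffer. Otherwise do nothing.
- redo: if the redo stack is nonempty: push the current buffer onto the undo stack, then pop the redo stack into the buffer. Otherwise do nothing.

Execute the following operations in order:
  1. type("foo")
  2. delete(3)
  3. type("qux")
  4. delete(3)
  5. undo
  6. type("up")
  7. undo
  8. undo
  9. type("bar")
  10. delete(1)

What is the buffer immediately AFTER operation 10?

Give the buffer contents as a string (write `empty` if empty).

After op 1 (type): buf='foo' undo_depth=1 redo_depth=0
After op 2 (delete): buf='(empty)' undo_depth=2 redo_depth=0
After op 3 (type): buf='qux' undo_depth=3 redo_depth=0
After op 4 (delete): buf='(empty)' undo_depth=4 redo_depth=0
After op 5 (undo): buf='qux' undo_depth=3 redo_depth=1
After op 6 (type): buf='quxup' undo_depth=4 redo_depth=0
After op 7 (undo): buf='qux' undo_depth=3 redo_depth=1
After op 8 (undo): buf='(empty)' undo_depth=2 redo_depth=2
After op 9 (type): buf='bar' undo_depth=3 redo_depth=0
After op 10 (delete): buf='ba' undo_depth=4 redo_depth=0

Answer: ba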